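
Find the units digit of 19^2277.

9

Powers of 9 mod 10 repeat with period 2: 9, 1.
2277 mod 2 = 1, so the last digit matches 9^1 = 9.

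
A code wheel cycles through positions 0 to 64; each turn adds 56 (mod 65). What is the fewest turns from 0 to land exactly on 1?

36

56·36 = 2016 = 31·65 + 1, so 56⁻¹ ≡ 36 (mod 65).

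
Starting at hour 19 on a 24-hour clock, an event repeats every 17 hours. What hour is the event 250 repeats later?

21

250·17 = 4250.
Dividing 4250 by 24 gives quotient 177 and remainder 2.
(19 + 2) mod 24 = 21.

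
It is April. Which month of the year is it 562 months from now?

562 mod 12 = 10 (since 46·12 = 552).
April + 10 months → February.

February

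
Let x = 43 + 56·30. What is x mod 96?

56·30 = 1680.
1680 = 17·96 + 48, so 1680 mod 96 = 48.
(43 + 48) mod 96 = 91.

91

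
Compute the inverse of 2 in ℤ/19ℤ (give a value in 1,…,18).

10

19 = 9·2 + 1
2 = 2·1 + 0
Back-substituting gives 2·10 ≡ 1 (mod 19).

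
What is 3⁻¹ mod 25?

25 = 8·3 + 1
3 = 3·1 + 0
Back-substituting gives 3·17 ≡ 1 (mod 25).

17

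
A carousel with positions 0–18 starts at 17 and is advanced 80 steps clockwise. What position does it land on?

2

80 = 4·19 + 4, so 80 mod 19 = 4.
(17 + 4) mod 19 = 2.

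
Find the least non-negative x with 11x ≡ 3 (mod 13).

The inverse of 11 mod 13 is 6 (since 11·6 = 66 ≡ 1).
Multiplying both sides by 6: x ≡ 6·3 = 18 ≡ 5 (mod 13).

5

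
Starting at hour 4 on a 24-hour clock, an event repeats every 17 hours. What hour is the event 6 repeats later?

6·17 = 102.
102 = 4·24 + 6, so 102 mod 24 = 6.
(4 + 6) mod 24 = 10.

10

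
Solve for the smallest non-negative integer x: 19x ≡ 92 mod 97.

19⁻¹ ≡ 46 (mod 97) because 19·46 = 874 = 9·97 + 1.
Multiplying both sides by 46: x ≡ 46·92 = 4232 ≡ 61 (mod 97).

61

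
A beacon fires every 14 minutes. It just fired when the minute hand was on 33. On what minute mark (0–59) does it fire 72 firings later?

72·14 = 1008.
1008 mod 60 = 48 (since 16·60 = 960).
(33 + 48) mod 60 = 21.

21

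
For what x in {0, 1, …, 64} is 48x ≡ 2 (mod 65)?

19

48⁻¹ ≡ 42 (mod 65) because 48·42 = 2016 = 31·65 + 1.
Multiplying both sides by 42: x ≡ 42·2 = 84 ≡ 19 (mod 65).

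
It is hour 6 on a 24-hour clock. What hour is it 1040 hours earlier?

22

1040 mod 24 = 8 (since 43·24 = 1032).
(6 − 8) mod 24 = 22.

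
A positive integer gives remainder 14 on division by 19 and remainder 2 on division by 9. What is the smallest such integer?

x ≡ 2 (mod 9) gives x ∈ {2, 11, 20, 29, 38, 47, 56, 65, …}.
The first of these with x mod 19 = 14 is 128.

128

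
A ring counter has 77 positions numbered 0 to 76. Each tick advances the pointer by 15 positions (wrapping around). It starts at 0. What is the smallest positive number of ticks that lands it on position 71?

15⁻¹ ≡ 36 (mod 77) because 15·36 = 540 = 7·77 + 1.
Multiplying both sides by 36: x ≡ 36·71 = 2556 ≡ 15 (mod 77).

15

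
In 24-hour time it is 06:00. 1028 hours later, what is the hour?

1028 = 42·24 + 20, so 1028 mod 24 = 20.
(6 + 20) mod 24 = 2.

2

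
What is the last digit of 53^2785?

3

Last digits of 3^n: 3, 9, 7, 1 (period 4).
2785 leaves remainder 1 on division by 4, so 53^2785 ends in 3.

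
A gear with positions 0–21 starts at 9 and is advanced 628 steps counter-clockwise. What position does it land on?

19

628 = 28·22 + 12, so 628 mod 22 = 12.
(9 − 12) mod 22 = 19.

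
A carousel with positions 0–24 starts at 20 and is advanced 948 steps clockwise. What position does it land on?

948 − 37·25 = 23, so 948 ≡ 23 (mod 25).
(20 + 23) mod 25 = 18.

18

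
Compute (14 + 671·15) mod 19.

9

671·15 = 10065.
10065 = 529·19 + 14, so 10065 mod 19 = 14.
(14 + 14) mod 19 = 9.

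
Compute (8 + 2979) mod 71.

5

Dividing 2979 by 71 gives quotient 41 and remainder 68.
(8 + 68) mod 71 = 5.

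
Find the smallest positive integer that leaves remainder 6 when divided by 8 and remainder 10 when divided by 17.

x ≡ 6 (mod 8) gives x ∈ {6, 14, 22, 30, 38, 46, 54, 62, …}.
The first of these with x mod 17 = 10 is 78.

78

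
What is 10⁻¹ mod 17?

10·12 = 120 = 7·17 + 1, so 10⁻¹ ≡ 12 (mod 17).

12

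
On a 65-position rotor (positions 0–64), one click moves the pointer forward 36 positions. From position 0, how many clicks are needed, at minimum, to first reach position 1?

56

36·56 = 2016 = 31·65 + 1, so 36⁻¹ ≡ 56 (mod 65).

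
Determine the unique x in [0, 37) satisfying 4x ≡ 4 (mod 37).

1

4⁻¹ ≡ 28 (mod 37) because 4·28 = 112 = 3·37 + 1.
Multiplying both sides by 28: x ≡ 28·4 = 112 ≡ 1 (mod 37).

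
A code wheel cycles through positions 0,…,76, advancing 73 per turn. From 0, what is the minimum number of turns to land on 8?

73⁻¹ ≡ 19 (mod 77) because 73·19 = 1387 = 18·77 + 1.
So x ≡ 19·8 = 152 ≡ 75 (mod 77).
Check: 73·75 = 5475 = 71·77 + 8.

75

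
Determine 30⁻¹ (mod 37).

37 = 1·30 + 7
30 = 4·7 + 2
7 = 3·2 + 1
2 = 2·1 + 0
Back-substituting gives 30·21 ≡ 1 (mod 37).

21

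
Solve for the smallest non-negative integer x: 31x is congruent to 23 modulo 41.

10

The inverse of 31 mod 41 is 4 (since 31·4 = 124 ≡ 1).
So x ≡ 4·23 = 92 ≡ 10 (mod 41).
Check: 31·10 = 310 = 7·41 + 23.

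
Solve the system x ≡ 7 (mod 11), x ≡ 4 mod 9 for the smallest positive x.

40

Since 9·5 ≡ 1 (mod 11), take x = 4 + 9·((7−4)·5 mod 11) = 4 + 9·4 = 40.
Check: 40 mod 11 = 7, 40 mod 9 = 4.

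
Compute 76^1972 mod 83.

By repeated squaring mod 83: 76^1≡76, 76^2≡49, 76^4≡77, 76^8≡36, 76^16≡51, 76^32≡28, 76^64≡37, 76^128≡41, 76^256≡21, 76^512≡26, 76^1024≡12.
1972 = 4 + 16 + 32 + 128 + 256 + 512 + 1024, so 76^1972 ≡ 77·51·28·41·21·26·12 ≡ 77 (mod 83).

77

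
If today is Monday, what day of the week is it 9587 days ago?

9587 mod 7 = 4 (since 1369·7 = 9583).
Monday − 4 days → Thursday.

Thursday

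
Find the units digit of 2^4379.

8

Last digits of 2^n: 2, 4, 8, 6 (period 4).
4379 mod 4 = 3, so the last digit matches 2^3 = 8.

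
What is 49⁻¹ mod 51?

49·25 = 1225 = 24·51 + 1, so 49⁻¹ ≡ 25 (mod 51).

25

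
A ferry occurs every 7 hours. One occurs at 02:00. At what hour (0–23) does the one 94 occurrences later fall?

12

94·7 = 658.
658 mod 24 = 10 (since 27·24 = 648).
(2 + 10) mod 24 = 12.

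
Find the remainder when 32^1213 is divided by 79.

By repeated squaring mod 79: 32^1≡32, 32^2≡76, 32^4≡9, 32^8≡2, 32^16≡4, 32^32≡16, 32^64≡19, 32^128≡45, 32^256≡50, 32^512≡51, 32^1024≡73.
Since 1213 = 1 + 4 + 8 + 16 + 32 + 128 + 1024 in binary, 32^1213 ≡ 32·9·2·4·16·45·73 ≡ 9 (mod 79).

9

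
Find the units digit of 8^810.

Last digits of 8^n: 8, 4, 2, 6 (period 4).
810 mod 4 = 2, so the last digit matches 8^2 = 4.

4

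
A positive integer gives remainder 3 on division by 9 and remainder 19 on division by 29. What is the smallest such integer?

Since 29·5 ≡ 1 (mod 9), take x = 19 + 29·((3−19)·5 mod 9) = 19 + 29·1 = 48.
Check: 48 mod 9 = 3, 48 mod 29 = 19.

48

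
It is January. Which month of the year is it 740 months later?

September

Dividing 740 by 12 gives quotient 61 and remainder 8.
January + 8 months → September.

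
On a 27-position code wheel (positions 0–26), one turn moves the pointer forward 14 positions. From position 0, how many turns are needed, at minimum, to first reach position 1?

27 = 1·14 + 13
14 = 1·13 + 1
13 = 13·1 + 0
Back-substituting gives 14·2 ≡ 1 (mod 27).

2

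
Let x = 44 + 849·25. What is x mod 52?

1

849·25 = 21225.
21225 mod 52 = 9 (since 408·52 = 21216).
(44 + 9) mod 52 = 1.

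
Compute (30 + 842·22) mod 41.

22

842·22 = 18524.
Dividing 18524 by 41 gives quotient 451 and remainder 33.
(30 + 33) mod 41 = 22.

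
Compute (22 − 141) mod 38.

141 − 3·38 = 27, so 141 ≡ 27 (mod 38).
(22 − 27) mod 38 = 33.

33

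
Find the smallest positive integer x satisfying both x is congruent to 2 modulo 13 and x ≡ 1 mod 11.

Since 11·6 ≡ 1 (mod 13), take x = 1 + 11·((2−1)·6 mod 13) = 1 + 11·6 = 67.
Check: 67 mod 13 = 2, 67 mod 11 = 1.

67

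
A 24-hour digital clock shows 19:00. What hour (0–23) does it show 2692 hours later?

2692 − 112·24 = 4, so 2692 ≡ 4 (mod 24).
(19 + 4) mod 24 = 23.

23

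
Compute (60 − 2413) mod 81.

77

2413 = 29·81 + 64, so 2413 mod 81 = 64.
(60 − 64) mod 81 = 77.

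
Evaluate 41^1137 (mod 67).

Successive squares of 41 mod 67: 41^1≡41, 41^2≡6, 41^4≡36, 41^8≡23, 41^16≡60, 41^32≡49, 41^64≡56, 41^128≡54, 41^256≡35, 41^512≡19, 41^1024≡26.
1137 = 1 + 16 + 32 + 64 + 1024, so 41^1137 ≡ 41·60·49·56·26 ≡ 8 (mod 67).

8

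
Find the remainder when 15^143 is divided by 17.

Square-and-reduce mod 17: 15^1≡15, 15^2≡4, 15^4≡16, 15^8≡1, 15^16≡1, 15^32≡1, 15^64≡1, 15^128≡1.
143 = 1 + 2 + 4 + 8 + 128, so 15^143 ≡ 15·4·16·1·1 ≡ 8 (mod 17).

8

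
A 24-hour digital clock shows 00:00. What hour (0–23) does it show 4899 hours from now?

3

4899 = 204·24 + 3, so 4899 mod 24 = 3.
(0 + 3) mod 24 = 3.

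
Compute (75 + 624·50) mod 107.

624·50 = 31200.
Dividing 31200 by 107 gives quotient 291 and remainder 63.
(75 + 63) mod 107 = 31.

31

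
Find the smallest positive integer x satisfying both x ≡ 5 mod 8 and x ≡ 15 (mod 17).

117

Since 17·1 ≡ 1 (mod 8), take x = 15 + 17·((5−15)·1 mod 8) = 15 + 17·6 = 117.
Check: 117 mod 8 = 5, 117 mod 17 = 15.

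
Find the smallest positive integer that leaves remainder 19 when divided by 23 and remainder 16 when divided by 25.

x ≡ 19 (mod 23) gives x ∈ {19, 42, 65, 88, 111, 134, 157, 180, …}.
The first of these with x mod 25 = 16 is 341.

341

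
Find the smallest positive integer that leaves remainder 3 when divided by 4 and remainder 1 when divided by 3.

7

x ≡ 1 (mod 3) gives x ∈ {1, 4, 7}.
The first of these with x mod 4 = 3 is 7.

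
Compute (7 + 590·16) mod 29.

22

590·16 = 9440.
9440 mod 29 = 15 (since 325·29 = 9425).
(7 + 15) mod 29 = 22.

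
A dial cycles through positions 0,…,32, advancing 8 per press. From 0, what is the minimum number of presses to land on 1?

The inverse of 8 mod 33 is 29 (since 8·29 = 232 ≡ 1).
Multiplying both sides by 29: x ≡ 29·1 = 29 ≡ 29 (mod 33).

29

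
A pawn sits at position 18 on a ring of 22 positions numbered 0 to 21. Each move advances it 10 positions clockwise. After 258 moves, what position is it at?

258·10 = 2580.
Dividing 2580 by 22 gives quotient 117 and remainder 6.
(18 + 6) mod 22 = 2.

2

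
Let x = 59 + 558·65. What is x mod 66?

29

558·65 = 36270.
36270 − 549·66 = 36, so 36270 ≡ 36 (mod 66).
(59 + 36) mod 66 = 29.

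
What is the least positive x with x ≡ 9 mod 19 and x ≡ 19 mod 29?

541

x ≡ 9 (mod 19) gives x ∈ {9, 28, 47, 66, 85, 104, 123, 142, …}.
The first of these with x mod 29 = 19 is 541.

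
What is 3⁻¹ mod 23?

3·8 = 24 = 1·23 + 1, so 3⁻¹ ≡ 8 (mod 23).

8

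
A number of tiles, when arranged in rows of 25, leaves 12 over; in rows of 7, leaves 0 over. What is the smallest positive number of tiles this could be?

112

x ≡ 0 (mod 7) gives x ∈ {0, 7, 14, 21, 28, 35, 42, 49, …}.
The first of these with x mod 25 = 12 is 112.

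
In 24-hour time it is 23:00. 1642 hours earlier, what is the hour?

Dividing 1642 by 24 gives quotient 68 and remainder 10.
(23 − 10) mod 24 = 13.

13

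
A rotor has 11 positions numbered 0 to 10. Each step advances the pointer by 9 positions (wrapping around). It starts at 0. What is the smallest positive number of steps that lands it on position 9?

1

9⁻¹ ≡ 5 (mod 11) because 9·5 = 45 = 4·11 + 1.
Multiplying both sides by 5: x ≡ 5·9 = 45 ≡ 1 (mod 11).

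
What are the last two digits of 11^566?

61

Successive squares of 11 mod 100: 11^1≡11, 11^2≡21, 11^4≡41, 11^8≡81, 11^16≡61, 11^32≡21, 11^64≡41, 11^128≡81, 11^256≡61, 11^512≡21.
Since 566 = 2 + 4 + 16 + 32 + 512 in binary, 11^566 ≡ 21·41·61·21·21 ≡ 61 (mod 100).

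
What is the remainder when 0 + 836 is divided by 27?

836 = 30·27 + 26, so 836 mod 27 = 26.
(0 + 26) mod 27 = 26.

26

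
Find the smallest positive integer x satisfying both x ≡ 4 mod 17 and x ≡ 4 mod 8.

Since 8·15 ≡ 1 (mod 17), take x = 4 + 8·((4−4)·15 mod 17) = 4 + 8·0 = 4.
Check: 4 mod 17 = 4, 4 mod 8 = 4.

4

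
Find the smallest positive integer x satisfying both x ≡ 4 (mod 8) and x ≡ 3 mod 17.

20

Since 17·1 ≡ 1 (mod 8), take x = 3 + 17·((4−3)·1 mod 8) = 3 + 17·1 = 20.
Check: 20 mod 8 = 4, 20 mod 17 = 3.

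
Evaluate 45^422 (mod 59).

41

Successive squares of 45 mod 59: 45^1≡45, 45^2≡19, 45^4≡7, 45^8≡49, 45^16≡41, 45^32≡29, 45^64≡15, 45^128≡48, 45^256≡3.
Since 422 = 2 + 4 + 32 + 128 + 256 in binary, 45^422 ≡ 19·7·29·48·3 ≡ 41 (mod 59).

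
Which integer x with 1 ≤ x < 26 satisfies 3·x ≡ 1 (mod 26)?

9

26 = 8·3 + 2
3 = 1·2 + 1
2 = 2·1 + 0
Back-substituting gives 3·9 ≡ 1 (mod 26).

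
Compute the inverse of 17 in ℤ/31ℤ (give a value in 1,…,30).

31 = 1·17 + 14
17 = 1·14 + 3
14 = 4·3 + 2
3 = 1·2 + 1
2 = 2·1 + 0
Back-substituting gives 17·11 ≡ 1 (mod 31).

11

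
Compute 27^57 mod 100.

47

Square-and-reduce mod 100: 27^1≡27, 27^2≡29, 27^4≡41, 27^8≡81, 27^16≡61, 27^32≡21.
Since 57 = 1 + 8 + 16 + 32 in binary, 27^57 ≡ 27·81·61·21 ≡ 47 (mod 100).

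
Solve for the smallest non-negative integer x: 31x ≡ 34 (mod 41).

13

The inverse of 31 mod 41 is 4 (since 31·4 = 124 ≡ 1).
So x ≡ 4·34 = 136 ≡ 13 (mod 41).
Check: 31·13 = 403 = 9·41 + 34.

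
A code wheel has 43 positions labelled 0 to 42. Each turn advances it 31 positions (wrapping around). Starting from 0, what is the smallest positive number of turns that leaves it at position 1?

43 = 1·31 + 12
31 = 2·12 + 7
12 = 1·7 + 5
7 = 1·5 + 2
5 = 2·2 + 1
2 = 2·1 + 0
Back-substituting gives 31·25 ≡ 1 (mod 43).

25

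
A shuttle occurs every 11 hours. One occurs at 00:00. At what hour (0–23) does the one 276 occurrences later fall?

12

276·11 = 3036.
Dividing 3036 by 24 gives quotient 126 and remainder 12.
(0 + 12) mod 24 = 12.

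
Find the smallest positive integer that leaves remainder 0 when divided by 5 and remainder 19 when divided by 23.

65

x ≡ 0 (mod 5) gives x ∈ {0, 5, 10, 15, 20, 25, 30, 35, …}.
The first of these with x mod 23 = 19 is 65.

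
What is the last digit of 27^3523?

3

The units digit of 27^n cycles with period 4: 7, 9, 3, 1, …
3523 mod 4 = 3, so the last digit matches 7^3 = 3.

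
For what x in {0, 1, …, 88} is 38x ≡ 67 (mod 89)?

65

38⁻¹ ≡ 82 (mod 89) because 38·82 = 3116 = 35·89 + 1.
Multiplying both sides by 82: x ≡ 82·67 = 5494 ≡ 65 (mod 89).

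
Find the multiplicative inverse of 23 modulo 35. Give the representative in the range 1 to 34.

35 = 1·23 + 12
23 = 1·12 + 11
12 = 1·11 + 1
11 = 11·1 + 0
Back-substituting gives 23·32 ≡ 1 (mod 35).

32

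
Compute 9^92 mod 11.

By repeated squaring mod 11: 9^1≡9, 9^2≡4, 9^4≡5, 9^8≡3, 9^16≡9, 9^32≡4, 9^64≡5.
Since 92 = 4 + 8 + 16 + 64 in binary, 9^92 ≡ 5·3·9·5 ≡ 4 (mod 11).

4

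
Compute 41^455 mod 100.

By repeated squaring mod 100: 41^1≡41, 41^2≡81, 41^4≡61, 41^8≡21, 41^16≡41, 41^32≡81, 41^64≡61, 41^128≡21, 41^256≡41.
Since 455 = 1 + 2 + 4 + 64 + 128 + 256 in binary, 41^455 ≡ 41·81·61·61·21·41 ≡ 1 (mod 100).

1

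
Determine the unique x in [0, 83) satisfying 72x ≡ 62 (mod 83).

17

72⁻¹ ≡ 15 (mod 83) because 72·15 = 1080 = 13·83 + 1.
So x ≡ 15·62 = 930 ≡ 17 (mod 83).
Check: 72·17 = 1224 = 14·83 + 62.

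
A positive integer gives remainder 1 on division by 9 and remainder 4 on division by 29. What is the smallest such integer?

91

x ≡ 1 (mod 9) gives x ∈ {1, 10, 19, 28, 37, 46, 55, 64, …}.
The first of these with x mod 29 = 4 is 91.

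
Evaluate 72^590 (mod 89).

73

Successive squares of 72 mod 89: 72^1≡72, 72^2≡22, 72^4≡39, 72^8≡8, 72^16≡64, 72^32≡2, 72^64≡4, 72^128≡16, 72^256≡78, 72^512≡32.
590 = 2 + 4 + 8 + 64 + 512, so 72^590 ≡ 22·39·8·4·32 ≡ 73 (mod 89).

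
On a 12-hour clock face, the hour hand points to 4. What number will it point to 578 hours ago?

2

Dividing 578 by 12 gives quotient 48 and remainder 2.
4 − 2 → 2 on a 12-hour dial.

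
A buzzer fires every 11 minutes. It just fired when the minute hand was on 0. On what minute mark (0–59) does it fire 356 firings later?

356·11 = 3916.
3916 − 65·60 = 16, so 3916 ≡ 16 (mod 60).
(0 + 16) mod 60 = 16.

16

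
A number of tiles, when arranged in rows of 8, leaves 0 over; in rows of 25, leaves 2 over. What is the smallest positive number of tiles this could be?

x ≡ 0 (mod 8) gives x ∈ {0, 8, 16, 24, 32, 40, 48, 56, …}.
The first of these with x mod 25 = 2 is 152.

152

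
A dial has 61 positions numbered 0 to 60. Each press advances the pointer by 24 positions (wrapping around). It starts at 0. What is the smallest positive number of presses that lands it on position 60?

The inverse of 24 mod 61 is 28 (since 24·28 = 672 ≡ 1).
So x ≡ 28·60 = 1680 ≡ 33 (mod 61).

33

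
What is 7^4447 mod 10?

3

Last digits of 7^n: 7, 9, 3, 1 (period 4).
4447 mod 4 = 3, so the last digit matches 7^3 = 3.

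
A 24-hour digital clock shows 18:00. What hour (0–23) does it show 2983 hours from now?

2983 − 124·24 = 7, so 2983 ≡ 7 (mod 24).
(18 + 7) mod 24 = 1.

1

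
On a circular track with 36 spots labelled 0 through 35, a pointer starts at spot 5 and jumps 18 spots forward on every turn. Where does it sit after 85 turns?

23

85·18 = 1530.
1530 = 42·36 + 18, so 1530 mod 36 = 18.
(5 + 18) mod 36 = 23.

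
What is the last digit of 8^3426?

Last digits of 8^n: 8, 4, 2, 6 (period 4).
3426 leaves remainder 2 on division by 4, so 8^3426 ends in 4.

4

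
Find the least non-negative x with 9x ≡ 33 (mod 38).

The inverse of 9 mod 38 is 17 (since 9·17 = 153 ≡ 1).
So x ≡ 17·33 = 561 ≡ 29 (mod 38).
Check: 9·29 = 261 = 6·38 + 33.

29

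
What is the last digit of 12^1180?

The units digit of 12^n cycles with period 4: 2, 4, 8, 6, …
1180 leaves remainder 0 on division by 4, so 12^1180 ends in 6.

6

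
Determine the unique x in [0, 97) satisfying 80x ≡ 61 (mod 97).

82

The inverse of 80 mod 97 is 57 (since 80·57 = 4560 ≡ 1).
Multiplying both sides by 57: x ≡ 57·61 = 3477 ≡ 82 (mod 97).
Check: 80·82 = 6560 = 67·97 + 61.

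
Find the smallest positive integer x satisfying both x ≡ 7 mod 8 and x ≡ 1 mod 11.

23

x ≡ 7 (mod 8) gives x ∈ {7, 15, 23}.
The first of these with x mod 11 = 1 is 23.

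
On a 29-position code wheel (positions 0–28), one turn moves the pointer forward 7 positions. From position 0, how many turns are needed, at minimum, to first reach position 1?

29 = 4·7 + 1
7 = 7·1 + 0
Back-substituting gives 7·25 ≡ 1 (mod 29).

25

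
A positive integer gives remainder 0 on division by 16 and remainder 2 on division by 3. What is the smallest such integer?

32

Since 3·11 ≡ 1 (mod 16), take x = 2 + 3·((0−2)·11 mod 16) = 2 + 3·10 = 32.
Check: 32 mod 16 = 0, 32 mod 3 = 2.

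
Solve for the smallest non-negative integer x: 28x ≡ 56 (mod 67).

2

28⁻¹ ≡ 12 (mod 67) because 28·12 = 336 = 5·67 + 1.
So x ≡ 12·56 = 672 ≡ 2 (mod 67).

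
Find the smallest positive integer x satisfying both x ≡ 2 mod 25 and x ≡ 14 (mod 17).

x ≡ 14 (mod 17) gives x ∈ {14, 31, 48, 65, 82, 99, 116, 133, …}.
The first of these with x mod 25 = 2 is 252.

252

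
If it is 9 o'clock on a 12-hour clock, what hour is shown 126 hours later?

3

Dividing 126 by 12 gives quotient 10 and remainder 6.
9 + 6 → 3 on a 12-hour dial.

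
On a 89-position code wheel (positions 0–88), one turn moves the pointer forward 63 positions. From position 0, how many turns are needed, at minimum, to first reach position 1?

65

63·65 = 4095 = 46·89 + 1, so 63⁻¹ ≡ 65 (mod 89).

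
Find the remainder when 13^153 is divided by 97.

By repeated squaring mod 97: 13^1≡13, 13^2≡72, 13^4≡43, 13^8≡6, 13^16≡36, 13^32≡35, 13^64≡61, 13^128≡35.
153 = 1 + 8 + 16 + 128, so 13^153 ≡ 13·6·36·35 ≡ 19 (mod 97).

19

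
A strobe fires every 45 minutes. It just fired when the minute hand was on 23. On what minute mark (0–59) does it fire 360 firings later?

23

360·45 = 16200.
16200 mod 60 = 0 (since 270·60 = 16200).
(23 + 0) mod 60 = 23.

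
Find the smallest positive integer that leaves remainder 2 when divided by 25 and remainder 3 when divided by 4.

27

x ≡ 3 (mod 4) gives x ∈ {3, 7, 11, 15, 19, 23, 27}.
The first of these with x mod 25 = 2 is 27.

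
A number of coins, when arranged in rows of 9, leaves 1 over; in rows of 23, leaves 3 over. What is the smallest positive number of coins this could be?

118

x ≡ 1 (mod 9) gives x ∈ {1, 10, 19, 28, 37, 46, 55, 64, …}.
The first of these with x mod 23 = 3 is 118.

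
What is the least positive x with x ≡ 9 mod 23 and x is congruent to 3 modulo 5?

x ≡ 3 (mod 5) gives x ∈ {3, 8, 13, 18, 23, 28, 33, 38, …}.
The first of these with x mod 23 = 9 is 78.

78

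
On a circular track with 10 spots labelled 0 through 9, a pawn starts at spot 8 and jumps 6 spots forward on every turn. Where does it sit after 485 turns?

485·6 = 2910.
2910 mod 10 = 0 (since 291·10 = 2910).
(8 + 0) mod 10 = 8.

8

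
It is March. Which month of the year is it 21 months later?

21 − 1·12 = 9, so 21 ≡ 9 (mod 12).
March + 9 months → December.

December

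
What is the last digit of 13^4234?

9

The units digit of 13^n cycles with period 4: 3, 9, 7, 1, …
4234 mod 4 = 2, so the last digit matches 3^2 = 9.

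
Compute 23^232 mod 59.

Square-and-reduce mod 59: 23^1≡23, 23^2≡57, 23^4≡4, 23^8≡16, 23^16≡20, 23^32≡46, 23^64≡51, 23^128≡5.
Since 232 = 8 + 32 + 64 + 128 in binary, 23^232 ≡ 16·46·51·5 ≡ 1 (mod 59).

1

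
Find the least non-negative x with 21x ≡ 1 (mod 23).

11

21⁻¹ ≡ 11 (mod 23) because 21·11 = 231 = 10·23 + 1.
So x ≡ 11·1 = 11 ≡ 11 (mod 23).
Check: 21·11 = 231 = 10·23 + 1.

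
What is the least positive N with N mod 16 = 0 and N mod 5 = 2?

x ≡ 2 (mod 5) gives x ∈ {2, 7, 12, 17, 22, 27, 32}.
The first of these with x mod 16 = 0 is 32.

32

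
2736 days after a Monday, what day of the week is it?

Sunday

2736 = 390·7 + 6, so 2736 mod 7 = 6.
Monday + 6 days → Sunday.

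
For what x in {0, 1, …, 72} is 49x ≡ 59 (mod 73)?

The inverse of 49 mod 73 is 3 (since 49·3 = 147 ≡ 1).
Multiplying both sides by 3: x ≡ 3·59 = 177 ≡ 31 (mod 73).

31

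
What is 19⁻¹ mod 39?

39 = 2·19 + 1
19 = 19·1 + 0
Back-substituting gives 19·37 ≡ 1 (mod 39).

37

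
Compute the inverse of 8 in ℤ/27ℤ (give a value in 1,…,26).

17

8·17 = 136 = 5·27 + 1, so 8⁻¹ ≡ 17 (mod 27).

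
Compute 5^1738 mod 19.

5

By repeated squaring mod 19: 5^1≡5, 5^2≡6, 5^4≡17, 5^8≡4, 5^16≡16, 5^32≡9, 5^64≡5, 5^128≡6, 5^256≡17, 5^512≡4, 5^1024≡16.
1738 = 2 + 8 + 64 + 128 + 512 + 1024, so 5^1738 ≡ 6·4·5·6·4·16 ≡ 5 (mod 19).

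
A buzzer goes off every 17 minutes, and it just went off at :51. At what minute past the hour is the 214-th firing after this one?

29

214·17 = 3638.
Dividing 3638 by 60 gives quotient 60 and remainder 38.
(51 + 38) mod 60 = 29.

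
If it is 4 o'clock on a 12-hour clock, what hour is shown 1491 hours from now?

7

1491 = 124·12 + 3, so 1491 mod 12 = 3.
4 + 3 → 7 on a 12-hour dial.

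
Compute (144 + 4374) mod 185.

4374 mod 185 = 119 (since 23·185 = 4255).
(144 + 119) mod 185 = 78.

78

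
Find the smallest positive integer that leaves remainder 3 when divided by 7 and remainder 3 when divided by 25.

3

x ≡ 3 (mod 7) gives x ∈ {3}.
The first of these with x mod 25 = 3 is 3.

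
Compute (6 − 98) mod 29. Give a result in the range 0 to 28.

24

98 = 3·29 + 11, so 98 mod 29 = 11.
(6 − 11) mod 29 = 24.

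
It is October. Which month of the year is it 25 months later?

November

25 − 2·12 = 1, so 25 ≡ 1 (mod 12).
October + 1 month → November.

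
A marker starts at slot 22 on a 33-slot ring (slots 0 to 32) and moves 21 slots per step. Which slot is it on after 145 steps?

31

145·21 = 3045.
Dividing 3045 by 33 gives quotient 92 and remainder 9.
(22 + 9) mod 33 = 31.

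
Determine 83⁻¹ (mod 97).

97 = 1·83 + 14
83 = 5·14 + 13
14 = 1·13 + 1
13 = 13·1 + 0
Back-substituting gives 83·90 ≡ 1 (mod 97).

90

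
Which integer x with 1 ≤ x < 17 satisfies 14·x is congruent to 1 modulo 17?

14·11 = 154 = 9·17 + 1, so 14⁻¹ ≡ 11 (mod 17).

11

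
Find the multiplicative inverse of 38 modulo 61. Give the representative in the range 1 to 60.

53

61 = 1·38 + 23
38 = 1·23 + 15
23 = 1·15 + 8
15 = 1·8 + 7
8 = 1·7 + 1
7 = 7·1 + 0
Back-substituting gives 38·53 ≡ 1 (mod 61).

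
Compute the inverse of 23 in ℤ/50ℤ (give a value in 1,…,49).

50 = 2·23 + 4
23 = 5·4 + 3
4 = 1·3 + 1
3 = 3·1 + 0
Back-substituting gives 23·37 ≡ 1 (mod 50).

37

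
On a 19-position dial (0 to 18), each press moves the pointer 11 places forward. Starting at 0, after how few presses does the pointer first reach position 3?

11⁻¹ ≡ 7 (mod 19) because 11·7 = 77 = 4·19 + 1.
So x ≡ 7·3 = 21 ≡ 2 (mod 19).
Check: 11·2 = 22 = 1·19 + 3.

2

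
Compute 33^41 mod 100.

33

By repeated squaring mod 100: 33^1≡33, 33^2≡89, 33^4≡21, 33^8≡41, 33^16≡81, 33^32≡61.
41 = 1 + 8 + 32, so 33^41 ≡ 33·41·61 ≡ 33 (mod 100).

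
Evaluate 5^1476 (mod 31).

Square-and-reduce mod 31: 5^1≡5, 5^2≡25, 5^4≡5, 5^8≡25, 5^16≡5, 5^32≡25, 5^64≡5, 5^128≡25, 5^256≡5, 5^512≡25, 5^1024≡5.
1476 = 4 + 64 + 128 + 256 + 1024, so 5^1476 ≡ 5·5·25·5·5 ≡ 1 (mod 31).

1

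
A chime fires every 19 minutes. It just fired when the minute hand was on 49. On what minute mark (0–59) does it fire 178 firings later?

178·19 = 3382.
3382 = 56·60 + 22, so 3382 mod 60 = 22.
(49 + 22) mod 60 = 11.

11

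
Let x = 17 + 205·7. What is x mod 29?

205·7 = 1435.
1435 mod 29 = 14 (since 49·29 = 1421).
(17 + 14) mod 29 = 2.

2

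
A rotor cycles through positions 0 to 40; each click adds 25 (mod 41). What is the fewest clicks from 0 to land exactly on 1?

23

41 = 1·25 + 16
25 = 1·16 + 9
16 = 1·9 + 7
9 = 1·7 + 2
7 = 3·2 + 1
2 = 2·1 + 0
Back-substituting gives 25·23 ≡ 1 (mod 41).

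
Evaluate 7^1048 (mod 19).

Square-and-reduce mod 19: 7^1≡7, 7^2≡11, 7^4≡7, 7^8≡11, 7^16≡7, 7^32≡11, 7^64≡7, 7^128≡11, 7^256≡7, 7^512≡11, 7^1024≡7.
Since 1048 = 8 + 16 + 1024 in binary, 7^1048 ≡ 11·7·7 ≡ 7 (mod 19).

7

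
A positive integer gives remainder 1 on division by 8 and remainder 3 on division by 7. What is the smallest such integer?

x ≡ 3 (mod 7) gives x ∈ {3, 10, 17}.
The first of these with x mod 8 = 1 is 17.

17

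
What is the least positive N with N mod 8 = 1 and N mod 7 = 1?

x ≡ 1 (mod 7) gives x ∈ {1}.
The first of these with x mod 8 = 1 is 1.

1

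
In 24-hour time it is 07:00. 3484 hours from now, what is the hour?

3484 − 145·24 = 4, so 3484 ≡ 4 (mod 24).
(7 + 4) mod 24 = 11.

11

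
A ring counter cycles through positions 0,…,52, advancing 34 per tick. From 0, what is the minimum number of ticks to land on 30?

34⁻¹ ≡ 39 (mod 53) because 34·39 = 1326 = 25·53 + 1.
Multiplying both sides by 39: x ≡ 39·30 = 1170 ≡ 4 (mod 53).

4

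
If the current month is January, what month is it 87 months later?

April

Dividing 87 by 12 gives quotient 7 and remainder 3.
January + 3 months → April.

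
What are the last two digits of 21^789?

81

Successive squares of 21 mod 100: 21^1≡21, 21^2≡41, 21^4≡81, 21^8≡61, 21^16≡21, 21^32≡41, 21^64≡81, 21^128≡61, 21^256≡21, 21^512≡41.
789 = 1 + 4 + 16 + 256 + 512, so 21^789 ≡ 21·81·21·21·41 ≡ 81 (mod 100).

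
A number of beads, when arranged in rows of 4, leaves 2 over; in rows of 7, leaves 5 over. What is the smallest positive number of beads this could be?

26

x ≡ 2 (mod 4) gives x ∈ {2, 6, 10, 14, 18, 22, 26}.
The first of these with x mod 7 = 5 is 26.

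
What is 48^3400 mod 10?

6

Powers of 8 mod 10 repeat with period 4: 8, 4, 2, 6.
3400 leaves remainder 0 on division by 4, so 48^3400 ends in 6.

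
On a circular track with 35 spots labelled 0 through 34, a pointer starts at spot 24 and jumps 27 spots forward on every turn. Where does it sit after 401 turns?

1

401·27 = 10827.
10827 mod 35 = 12 (since 309·35 = 10815).
(24 + 12) mod 35 = 1.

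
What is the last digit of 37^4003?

3

Last digits of 7^n: 7, 9, 3, 1 (period 4).
4003 mod 4 = 3, so the last digit matches 7^3 = 3.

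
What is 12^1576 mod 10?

Powers of 2 mod 10 repeat with period 4: 2, 4, 8, 6.
1576 mod 4 = 0, so the last digit matches 2^4 = 6.

6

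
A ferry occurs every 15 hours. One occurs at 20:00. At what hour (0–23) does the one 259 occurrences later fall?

17

259·15 = 3885.
Dividing 3885 by 24 gives quotient 161 and remainder 21.
(20 + 21) mod 24 = 17.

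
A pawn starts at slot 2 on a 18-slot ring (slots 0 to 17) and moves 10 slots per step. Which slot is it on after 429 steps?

429·10 = 4290.
4290 = 238·18 + 6, so 4290 mod 18 = 6.
(2 + 6) mod 18 = 8.

8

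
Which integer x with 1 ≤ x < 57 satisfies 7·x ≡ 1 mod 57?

7·49 = 343 = 6·57 + 1, so 7⁻¹ ≡ 49 (mod 57).

49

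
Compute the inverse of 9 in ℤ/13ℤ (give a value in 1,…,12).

9·3 = 27 = 2·13 + 1, so 9⁻¹ ≡ 3 (mod 13).

3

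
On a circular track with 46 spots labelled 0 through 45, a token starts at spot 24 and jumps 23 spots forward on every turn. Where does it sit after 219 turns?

1

219·23 = 5037.
5037 − 109·46 = 23, so 5037 ≡ 23 (mod 46).
(24 + 23) mod 46 = 1.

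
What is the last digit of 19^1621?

9

The units digit of 19^n cycles with period 2: 9, 1, …
1621 mod 2 = 1, so the last digit matches 9^1 = 9.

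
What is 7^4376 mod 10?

1

Powers of 7 mod 10 repeat with period 4: 7, 9, 3, 1.
4376 leaves remainder 0 on division by 4, so 7^4376 ends in 1.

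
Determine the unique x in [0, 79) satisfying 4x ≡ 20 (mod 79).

The inverse of 4 mod 79 is 20 (since 4·20 = 80 ≡ 1).
So x ≡ 20·20 = 400 ≡ 5 (mod 79).

5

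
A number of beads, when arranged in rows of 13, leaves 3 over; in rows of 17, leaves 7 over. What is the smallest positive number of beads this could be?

x ≡ 3 (mod 13) gives x ∈ {3, 16, 29, 42, 55, 68, 81, 94, …}.
The first of these with x mod 17 = 7 is 211.

211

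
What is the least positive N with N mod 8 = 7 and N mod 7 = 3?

x ≡ 3 (mod 7) gives x ∈ {3, 10, 17, 24, 31}.
The first of these with x mod 8 = 7 is 31.

31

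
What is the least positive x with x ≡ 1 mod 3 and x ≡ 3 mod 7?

10

x ≡ 1 (mod 3) gives x ∈ {1, 4, 7, 10}.
The first of these with x mod 7 = 3 is 10.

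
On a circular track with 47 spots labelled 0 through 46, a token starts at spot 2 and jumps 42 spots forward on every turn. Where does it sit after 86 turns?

42

86·42 = 3612.
3612 mod 47 = 40 (since 76·47 = 3572).
(2 + 40) mod 47 = 42.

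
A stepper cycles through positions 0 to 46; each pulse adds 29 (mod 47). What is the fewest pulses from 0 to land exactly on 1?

13

29·13 = 377 = 8·47 + 1, so 29⁻¹ ≡ 13 (mod 47).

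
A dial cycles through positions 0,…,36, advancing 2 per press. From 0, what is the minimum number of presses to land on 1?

The inverse of 2 mod 37 is 19 (since 2·19 = 38 ≡ 1).
Multiplying both sides by 19: x ≡ 19·1 = 19 ≡ 19 (mod 37).
Check: 2·19 = 38 = 1·37 + 1.

19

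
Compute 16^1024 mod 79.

Successive squares of 16 mod 79: 16^1≡16, 16^2≡19, 16^4≡45, 16^8≡50, 16^16≡51, 16^32≡73, 16^64≡36, 16^128≡32, 16^256≡76, 16^512≡9, 16^1024≡2.
1024 = 1024, so 16^1024 ≡ 2 ≡ 2 (mod 79).

2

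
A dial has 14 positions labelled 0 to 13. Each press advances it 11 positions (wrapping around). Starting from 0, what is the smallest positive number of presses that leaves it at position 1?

9

11·9 = 99 = 7·14 + 1, so 11⁻¹ ≡ 9 (mod 14).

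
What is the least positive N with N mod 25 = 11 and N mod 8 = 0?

136

Since 8·22 ≡ 1 (mod 25), take x = 0 + 8·((11−0)·22 mod 25) = 0 + 8·17 = 136.
Check: 136 mod 25 = 11, 136 mod 8 = 0.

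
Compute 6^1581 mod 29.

5

Successive squares of 6 mod 29: 6^1≡6, 6^2≡7, 6^4≡20, 6^8≡23, 6^16≡7, 6^32≡20, 6^64≡23, 6^128≡7, 6^256≡20, 6^512≡23, 6^1024≡7.
Since 1581 = 1 + 4 + 8 + 32 + 512 + 1024 in binary, 6^1581 ≡ 6·20·23·20·23·7 ≡ 5 (mod 29).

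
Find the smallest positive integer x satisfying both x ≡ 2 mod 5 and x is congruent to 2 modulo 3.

x ≡ 2 (mod 3) gives x ∈ {2}.
The first of these with x mod 5 = 2 is 2.

2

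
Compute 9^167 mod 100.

69

By repeated squaring mod 100: 9^1≡9, 9^2≡81, 9^4≡61, 9^8≡21, 9^16≡41, 9^32≡81, 9^64≡61, 9^128≡21.
Since 167 = 1 + 2 + 4 + 32 + 128 in binary, 9^167 ≡ 9·81·61·81·21 ≡ 69 (mod 100).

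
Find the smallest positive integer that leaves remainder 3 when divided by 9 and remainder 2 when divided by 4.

30

Since 4·7 ≡ 1 (mod 9), take x = 2 + 4·((3−2)·7 mod 9) = 2 + 4·7 = 30.
Check: 30 mod 9 = 3, 30 mod 4 = 2.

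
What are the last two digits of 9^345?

49

By repeated squaring mod 100: 9^1≡9, 9^2≡81, 9^4≡61, 9^8≡21, 9^16≡41, 9^32≡81, 9^64≡61, 9^128≡21, 9^256≡41.
Since 345 = 1 + 8 + 16 + 64 + 256 in binary, 9^345 ≡ 9·21·41·61·41 ≡ 49 (mod 100).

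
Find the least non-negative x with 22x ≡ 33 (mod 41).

The inverse of 22 mod 41 is 28 (since 22·28 = 616 ≡ 1).
Multiplying both sides by 28: x ≡ 28·33 = 924 ≡ 22 (mod 41).
Check: 22·22 = 484 = 11·41 + 33.

22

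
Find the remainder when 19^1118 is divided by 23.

Successive squares of 19 mod 23: 19^1≡19, 19^2≡16, 19^4≡3, 19^8≡9, 19^16≡12, 19^32≡6, 19^64≡13, 19^128≡8, 19^256≡18, 19^512≡2, 19^1024≡4.
Since 1118 = 2 + 4 + 8 + 16 + 64 + 1024 in binary, 19^1118 ≡ 16·3·9·12·13·4 ≡ 8 (mod 23).

8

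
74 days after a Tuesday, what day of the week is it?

74 = 10·7 + 4, so 74 mod 7 = 4.
Tuesday + 4 days → Saturday.

Saturday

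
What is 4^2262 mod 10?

6

Last digits of 4^n: 4, 6 (period 2).
2262 mod 2 = 0, so the last digit matches 4^2 = 6.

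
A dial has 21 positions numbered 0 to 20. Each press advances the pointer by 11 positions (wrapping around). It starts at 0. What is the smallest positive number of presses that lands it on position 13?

The inverse of 11 mod 21 is 2 (since 11·2 = 22 ≡ 1).
Multiplying both sides by 2: x ≡ 2·13 = 26 ≡ 5 (mod 21).
Check: 11·5 = 55 = 2·21 + 13.

5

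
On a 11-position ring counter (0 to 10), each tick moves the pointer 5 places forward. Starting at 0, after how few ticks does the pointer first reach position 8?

The inverse of 5 mod 11 is 9 (since 5·9 = 45 ≡ 1).
Multiplying both sides by 9: x ≡ 9·8 = 72 ≡ 6 (mod 11).
Check: 5·6 = 30 = 2·11 + 8.

6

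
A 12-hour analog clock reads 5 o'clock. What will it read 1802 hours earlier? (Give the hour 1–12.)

Dividing 1802 by 12 gives quotient 150 and remainder 2.
5 − 2 → 3 on a 12-hour dial.

3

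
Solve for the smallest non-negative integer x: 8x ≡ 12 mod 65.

34

The inverse of 8 mod 65 is 57 (since 8·57 = 456 ≡ 1).
So x ≡ 57·12 = 684 ≡ 34 (mod 65).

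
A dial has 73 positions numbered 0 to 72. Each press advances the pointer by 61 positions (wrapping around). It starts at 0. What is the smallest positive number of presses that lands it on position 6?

36

The inverse of 61 mod 73 is 6 (since 61·6 = 366 ≡ 1).
So x ≡ 6·6 = 36 ≡ 36 (mod 73).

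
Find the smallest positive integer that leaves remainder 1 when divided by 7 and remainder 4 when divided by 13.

x ≡ 1 (mod 7) gives x ∈ {1, 8, 15, 22, 29, 36, 43}.
The first of these with x mod 13 = 4 is 43.

43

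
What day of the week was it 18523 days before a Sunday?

Saturday

Dividing 18523 by 7 gives quotient 2646 and remainder 1.
Sunday − 1 day → Saturday.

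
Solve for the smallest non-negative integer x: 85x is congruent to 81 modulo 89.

2

85⁻¹ ≡ 22 (mod 89) because 85·22 = 1870 = 21·89 + 1.
Multiplying both sides by 22: x ≡ 22·81 = 1782 ≡ 2 (mod 89).
Check: 85·2 = 170 = 1·89 + 81.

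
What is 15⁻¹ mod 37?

37 = 2·15 + 7
15 = 2·7 + 1
7 = 7·1 + 0
Back-substituting gives 15·5 ≡ 1 (mod 37).

5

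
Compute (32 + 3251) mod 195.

3251 − 16·195 = 131, so 3251 ≡ 131 (mod 195).
(32 + 131) mod 195 = 163.

163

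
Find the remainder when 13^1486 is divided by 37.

By repeated squaring mod 37: 13^1≡13, 13^2≡21, 13^4≡34, 13^8≡9, 13^16≡7, 13^32≡12, 13^64≡33, 13^128≡16, 13^256≡34, 13^512≡9, 13^1024≡7.
1486 = 2 + 4 + 8 + 64 + 128 + 256 + 1024, so 13^1486 ≡ 21·34·9·33·16·34·7 ≡ 4 (mod 37).

4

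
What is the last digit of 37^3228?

1

Last digits of 7^n: 7, 9, 3, 1 (period 4).
3228 mod 4 = 0, so the last digit matches 7^4 = 1.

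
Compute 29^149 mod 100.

69

Successive squares of 29 mod 100: 29^1≡29, 29^2≡41, 29^4≡81, 29^8≡61, 29^16≡21, 29^32≡41, 29^64≡81, 29^128≡61.
Since 149 = 1 + 4 + 16 + 128 in binary, 29^149 ≡ 29·81·21·61 ≡ 69 (mod 100).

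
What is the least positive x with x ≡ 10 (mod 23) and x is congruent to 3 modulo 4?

79

x ≡ 3 (mod 4) gives x ∈ {3, 7, 11, 15, 19, 23, 27, 31, …}.
The first of these with x mod 23 = 10 is 79.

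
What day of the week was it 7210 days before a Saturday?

Saturday

Dividing 7210 by 7 gives quotient 1030 and remainder 0.
Saturday − 0 days → Saturday.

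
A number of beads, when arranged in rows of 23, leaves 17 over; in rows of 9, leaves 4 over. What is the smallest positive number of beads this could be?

x ≡ 4 (mod 9) gives x ∈ {4, 13, 22, 31, 40}.
The first of these with x mod 23 = 17 is 40.

40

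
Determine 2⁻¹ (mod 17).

9

2·9 = 18 = 1·17 + 1, so 2⁻¹ ≡ 9 (mod 17).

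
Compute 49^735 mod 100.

Square-and-reduce mod 100: 49^1≡49, 49^2≡1, 49^4≡1, 49^8≡1, 49^16≡1, 49^32≡1, 49^64≡1, 49^128≡1, 49^256≡1, 49^512≡1.
Since 735 = 1 + 2 + 4 + 8 + 16 + 64 + 128 + 512 in binary, 49^735 ≡ 49·1·1·1·1·1·1·1 ≡ 49 (mod 100).

49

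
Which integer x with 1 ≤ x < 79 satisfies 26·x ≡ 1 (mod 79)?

76

79 = 3·26 + 1
26 = 26·1 + 0
Back-substituting gives 26·76 ≡ 1 (mod 79).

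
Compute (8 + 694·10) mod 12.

694·10 = 6940.
6940 = 578·12 + 4, so 6940 mod 12 = 4.
(8 + 4) mod 12 = 0.

0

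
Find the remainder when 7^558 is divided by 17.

By repeated squaring mod 17: 7^1≡7, 7^2≡15, 7^4≡4, 7^8≡16, 7^16≡1, 7^32≡1, 7^64≡1, 7^128≡1, 7^256≡1, 7^512≡1.
558 = 2 + 4 + 8 + 32 + 512, so 7^558 ≡ 15·4·16·1·1 ≡ 8 (mod 17).

8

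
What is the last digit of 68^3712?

6

The units digit of 68^n cycles with period 4: 8, 4, 2, 6, …
3712 leaves remainder 0 on division by 4, so 68^3712 ends in 6.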